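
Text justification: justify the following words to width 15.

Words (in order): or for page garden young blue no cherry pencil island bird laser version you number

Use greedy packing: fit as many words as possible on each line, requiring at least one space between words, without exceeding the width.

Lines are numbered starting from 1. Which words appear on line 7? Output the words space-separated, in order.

Answer: number

Derivation:
Line 1: ['or', 'for', 'page'] (min_width=11, slack=4)
Line 2: ['garden', 'young'] (min_width=12, slack=3)
Line 3: ['blue', 'no', 'cherry'] (min_width=14, slack=1)
Line 4: ['pencil', 'island'] (min_width=13, slack=2)
Line 5: ['bird', 'laser'] (min_width=10, slack=5)
Line 6: ['version', 'you'] (min_width=11, slack=4)
Line 7: ['number'] (min_width=6, slack=9)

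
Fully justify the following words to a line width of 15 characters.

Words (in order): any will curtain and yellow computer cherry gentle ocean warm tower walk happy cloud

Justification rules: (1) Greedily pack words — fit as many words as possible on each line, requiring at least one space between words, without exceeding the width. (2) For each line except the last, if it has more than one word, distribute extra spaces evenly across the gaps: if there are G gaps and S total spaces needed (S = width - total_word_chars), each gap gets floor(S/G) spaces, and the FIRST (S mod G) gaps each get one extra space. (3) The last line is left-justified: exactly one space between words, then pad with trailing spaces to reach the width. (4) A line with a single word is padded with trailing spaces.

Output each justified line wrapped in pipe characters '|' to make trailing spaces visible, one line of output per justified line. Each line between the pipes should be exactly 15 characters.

Answer: |any        will|
|curtain     and|
|yellow computer|
|cherry   gentle|
|ocean      warm|
|tower      walk|
|happy cloud    |

Derivation:
Line 1: ['any', 'will'] (min_width=8, slack=7)
Line 2: ['curtain', 'and'] (min_width=11, slack=4)
Line 3: ['yellow', 'computer'] (min_width=15, slack=0)
Line 4: ['cherry', 'gentle'] (min_width=13, slack=2)
Line 5: ['ocean', 'warm'] (min_width=10, slack=5)
Line 6: ['tower', 'walk'] (min_width=10, slack=5)
Line 7: ['happy', 'cloud'] (min_width=11, slack=4)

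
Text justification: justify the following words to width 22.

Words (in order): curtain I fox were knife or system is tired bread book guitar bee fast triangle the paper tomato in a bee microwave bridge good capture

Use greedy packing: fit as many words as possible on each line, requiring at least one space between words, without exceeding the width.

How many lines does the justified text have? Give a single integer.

Line 1: ['curtain', 'I', 'fox', 'were'] (min_width=18, slack=4)
Line 2: ['knife', 'or', 'system', 'is'] (min_width=18, slack=4)
Line 3: ['tired', 'bread', 'book'] (min_width=16, slack=6)
Line 4: ['guitar', 'bee', 'fast'] (min_width=15, slack=7)
Line 5: ['triangle', 'the', 'paper'] (min_width=18, slack=4)
Line 6: ['tomato', 'in', 'a', 'bee'] (min_width=15, slack=7)
Line 7: ['microwave', 'bridge', 'good'] (min_width=21, slack=1)
Line 8: ['capture'] (min_width=7, slack=15)
Total lines: 8

Answer: 8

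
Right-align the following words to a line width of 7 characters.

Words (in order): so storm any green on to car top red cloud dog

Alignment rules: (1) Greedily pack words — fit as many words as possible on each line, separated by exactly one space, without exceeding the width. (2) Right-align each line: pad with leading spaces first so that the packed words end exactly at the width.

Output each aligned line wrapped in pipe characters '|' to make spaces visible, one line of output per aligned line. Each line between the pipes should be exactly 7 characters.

Answer: |     so|
|  storm|
|    any|
|  green|
|  on to|
|car top|
|    red|
|  cloud|
|    dog|

Derivation:
Line 1: ['so'] (min_width=2, slack=5)
Line 2: ['storm'] (min_width=5, slack=2)
Line 3: ['any'] (min_width=3, slack=4)
Line 4: ['green'] (min_width=5, slack=2)
Line 5: ['on', 'to'] (min_width=5, slack=2)
Line 6: ['car', 'top'] (min_width=7, slack=0)
Line 7: ['red'] (min_width=3, slack=4)
Line 8: ['cloud'] (min_width=5, slack=2)
Line 9: ['dog'] (min_width=3, slack=4)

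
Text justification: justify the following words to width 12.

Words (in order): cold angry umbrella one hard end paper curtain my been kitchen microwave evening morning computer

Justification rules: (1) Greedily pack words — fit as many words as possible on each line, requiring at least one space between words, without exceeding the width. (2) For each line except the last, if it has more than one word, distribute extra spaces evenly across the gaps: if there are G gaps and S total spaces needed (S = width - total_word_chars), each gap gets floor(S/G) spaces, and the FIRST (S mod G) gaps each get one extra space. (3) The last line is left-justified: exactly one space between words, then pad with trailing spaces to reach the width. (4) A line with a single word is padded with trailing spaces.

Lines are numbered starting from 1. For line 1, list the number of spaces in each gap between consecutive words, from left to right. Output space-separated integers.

Line 1: ['cold', 'angry'] (min_width=10, slack=2)
Line 2: ['umbrella', 'one'] (min_width=12, slack=0)
Line 3: ['hard', 'end'] (min_width=8, slack=4)
Line 4: ['paper'] (min_width=5, slack=7)
Line 5: ['curtain', 'my'] (min_width=10, slack=2)
Line 6: ['been', 'kitchen'] (min_width=12, slack=0)
Line 7: ['microwave'] (min_width=9, slack=3)
Line 8: ['evening'] (min_width=7, slack=5)
Line 9: ['morning'] (min_width=7, slack=5)
Line 10: ['computer'] (min_width=8, slack=4)

Answer: 3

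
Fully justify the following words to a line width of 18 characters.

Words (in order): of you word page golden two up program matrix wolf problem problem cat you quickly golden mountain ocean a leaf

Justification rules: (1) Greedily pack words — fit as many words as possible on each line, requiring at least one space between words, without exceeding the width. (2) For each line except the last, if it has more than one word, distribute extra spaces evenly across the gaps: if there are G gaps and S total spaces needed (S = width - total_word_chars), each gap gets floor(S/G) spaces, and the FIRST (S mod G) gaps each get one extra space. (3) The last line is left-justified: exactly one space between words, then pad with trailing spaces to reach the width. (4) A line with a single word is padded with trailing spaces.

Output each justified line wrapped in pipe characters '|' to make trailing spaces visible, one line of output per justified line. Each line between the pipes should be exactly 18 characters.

Line 1: ['of', 'you', 'word', 'page'] (min_width=16, slack=2)
Line 2: ['golden', 'two', 'up'] (min_width=13, slack=5)
Line 3: ['program', 'matrix'] (min_width=14, slack=4)
Line 4: ['wolf', 'problem'] (min_width=12, slack=6)
Line 5: ['problem', 'cat', 'you'] (min_width=15, slack=3)
Line 6: ['quickly', 'golden'] (min_width=14, slack=4)
Line 7: ['mountain', 'ocean', 'a'] (min_width=16, slack=2)
Line 8: ['leaf'] (min_width=4, slack=14)

Answer: |of  you  word page|
|golden    two   up|
|program     matrix|
|wolf       problem|
|problem   cat  you|
|quickly     golden|
|mountain  ocean  a|
|leaf              |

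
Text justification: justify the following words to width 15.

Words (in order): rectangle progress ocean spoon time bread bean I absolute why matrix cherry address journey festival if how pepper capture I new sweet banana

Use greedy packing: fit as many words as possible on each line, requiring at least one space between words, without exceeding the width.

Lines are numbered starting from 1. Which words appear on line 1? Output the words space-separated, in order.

Answer: rectangle

Derivation:
Line 1: ['rectangle'] (min_width=9, slack=6)
Line 2: ['progress', 'ocean'] (min_width=14, slack=1)
Line 3: ['spoon', 'time'] (min_width=10, slack=5)
Line 4: ['bread', 'bean', 'I'] (min_width=12, slack=3)
Line 5: ['absolute', 'why'] (min_width=12, slack=3)
Line 6: ['matrix', 'cherry'] (min_width=13, slack=2)
Line 7: ['address', 'journey'] (min_width=15, slack=0)
Line 8: ['festival', 'if', 'how'] (min_width=15, slack=0)
Line 9: ['pepper', 'capture'] (min_width=14, slack=1)
Line 10: ['I', 'new', 'sweet'] (min_width=11, slack=4)
Line 11: ['banana'] (min_width=6, slack=9)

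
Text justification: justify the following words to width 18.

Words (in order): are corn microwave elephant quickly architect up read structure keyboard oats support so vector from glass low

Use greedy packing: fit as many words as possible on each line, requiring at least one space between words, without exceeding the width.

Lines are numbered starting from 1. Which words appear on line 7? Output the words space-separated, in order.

Line 1: ['are', 'corn', 'microwave'] (min_width=18, slack=0)
Line 2: ['elephant', 'quickly'] (min_width=16, slack=2)
Line 3: ['architect', 'up', 'read'] (min_width=17, slack=1)
Line 4: ['structure', 'keyboard'] (min_width=18, slack=0)
Line 5: ['oats', 'support', 'so'] (min_width=15, slack=3)
Line 6: ['vector', 'from', 'glass'] (min_width=17, slack=1)
Line 7: ['low'] (min_width=3, slack=15)

Answer: low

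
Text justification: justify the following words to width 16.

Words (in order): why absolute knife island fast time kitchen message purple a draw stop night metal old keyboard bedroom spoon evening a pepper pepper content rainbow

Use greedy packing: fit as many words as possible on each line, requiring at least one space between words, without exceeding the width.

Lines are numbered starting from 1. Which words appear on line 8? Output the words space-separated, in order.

Line 1: ['why', 'absolute'] (min_width=12, slack=4)
Line 2: ['knife', 'island'] (min_width=12, slack=4)
Line 3: ['fast', 'time'] (min_width=9, slack=7)
Line 4: ['kitchen', 'message'] (min_width=15, slack=1)
Line 5: ['purple', 'a', 'draw'] (min_width=13, slack=3)
Line 6: ['stop', 'night', 'metal'] (min_width=16, slack=0)
Line 7: ['old', 'keyboard'] (min_width=12, slack=4)
Line 8: ['bedroom', 'spoon'] (min_width=13, slack=3)
Line 9: ['evening', 'a', 'pepper'] (min_width=16, slack=0)
Line 10: ['pepper', 'content'] (min_width=14, slack=2)
Line 11: ['rainbow'] (min_width=7, slack=9)

Answer: bedroom spoon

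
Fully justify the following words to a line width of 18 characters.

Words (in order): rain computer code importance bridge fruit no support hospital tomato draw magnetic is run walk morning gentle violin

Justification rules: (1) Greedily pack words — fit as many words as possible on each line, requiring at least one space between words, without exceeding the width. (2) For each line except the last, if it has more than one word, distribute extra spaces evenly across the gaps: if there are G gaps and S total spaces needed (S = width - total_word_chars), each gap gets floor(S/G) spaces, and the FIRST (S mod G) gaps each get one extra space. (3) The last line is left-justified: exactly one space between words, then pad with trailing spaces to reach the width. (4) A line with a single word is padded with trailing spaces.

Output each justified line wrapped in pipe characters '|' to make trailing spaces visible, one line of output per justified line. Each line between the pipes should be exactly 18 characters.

Line 1: ['rain', 'computer', 'code'] (min_width=18, slack=0)
Line 2: ['importance', 'bridge'] (min_width=17, slack=1)
Line 3: ['fruit', 'no', 'support'] (min_width=16, slack=2)
Line 4: ['hospital', 'tomato'] (min_width=15, slack=3)
Line 5: ['draw', 'magnetic', 'is'] (min_width=16, slack=2)
Line 6: ['run', 'walk', 'morning'] (min_width=16, slack=2)
Line 7: ['gentle', 'violin'] (min_width=13, slack=5)

Answer: |rain computer code|
|importance  bridge|
|fruit  no  support|
|hospital    tomato|
|draw  magnetic  is|
|run  walk  morning|
|gentle violin     |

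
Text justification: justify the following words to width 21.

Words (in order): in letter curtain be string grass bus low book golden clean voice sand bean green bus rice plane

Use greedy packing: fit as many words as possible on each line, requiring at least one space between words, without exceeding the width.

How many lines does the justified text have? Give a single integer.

Line 1: ['in', 'letter', 'curtain', 'be'] (min_width=20, slack=1)
Line 2: ['string', 'grass', 'bus', 'low'] (min_width=20, slack=1)
Line 3: ['book', 'golden', 'clean'] (min_width=17, slack=4)
Line 4: ['voice', 'sand', 'bean', 'green'] (min_width=21, slack=0)
Line 5: ['bus', 'rice', 'plane'] (min_width=14, slack=7)
Total lines: 5

Answer: 5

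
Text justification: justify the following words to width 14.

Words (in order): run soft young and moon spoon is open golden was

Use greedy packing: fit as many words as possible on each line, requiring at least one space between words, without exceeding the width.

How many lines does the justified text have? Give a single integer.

Line 1: ['run', 'soft', 'young'] (min_width=14, slack=0)
Line 2: ['and', 'moon', 'spoon'] (min_width=14, slack=0)
Line 3: ['is', 'open', 'golden'] (min_width=14, slack=0)
Line 4: ['was'] (min_width=3, slack=11)
Total lines: 4

Answer: 4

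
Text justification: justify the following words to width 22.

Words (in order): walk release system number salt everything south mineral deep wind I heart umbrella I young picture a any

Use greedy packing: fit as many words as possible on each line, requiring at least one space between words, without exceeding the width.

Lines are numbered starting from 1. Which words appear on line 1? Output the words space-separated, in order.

Answer: walk release system

Derivation:
Line 1: ['walk', 'release', 'system'] (min_width=19, slack=3)
Line 2: ['number', 'salt', 'everything'] (min_width=22, slack=0)
Line 3: ['south', 'mineral', 'deep'] (min_width=18, slack=4)
Line 4: ['wind', 'I', 'heart', 'umbrella'] (min_width=21, slack=1)
Line 5: ['I', 'young', 'picture', 'a', 'any'] (min_width=21, slack=1)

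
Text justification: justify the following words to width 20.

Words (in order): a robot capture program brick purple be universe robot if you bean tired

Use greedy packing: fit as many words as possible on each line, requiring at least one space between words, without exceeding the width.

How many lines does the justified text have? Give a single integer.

Line 1: ['a', 'robot', 'capture'] (min_width=15, slack=5)
Line 2: ['program', 'brick', 'purple'] (min_width=20, slack=0)
Line 3: ['be', 'universe', 'robot', 'if'] (min_width=20, slack=0)
Line 4: ['you', 'bean', 'tired'] (min_width=14, slack=6)
Total lines: 4

Answer: 4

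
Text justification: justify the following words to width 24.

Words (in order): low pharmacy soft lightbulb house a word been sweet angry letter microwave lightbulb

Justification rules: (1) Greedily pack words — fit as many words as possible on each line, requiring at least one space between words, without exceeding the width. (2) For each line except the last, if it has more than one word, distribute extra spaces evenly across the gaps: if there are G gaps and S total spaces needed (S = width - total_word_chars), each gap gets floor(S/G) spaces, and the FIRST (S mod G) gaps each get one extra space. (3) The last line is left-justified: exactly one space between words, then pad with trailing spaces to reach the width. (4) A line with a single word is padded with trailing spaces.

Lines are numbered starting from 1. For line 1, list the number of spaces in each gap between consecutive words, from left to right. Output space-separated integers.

Answer: 5 4

Derivation:
Line 1: ['low', 'pharmacy', 'soft'] (min_width=17, slack=7)
Line 2: ['lightbulb', 'house', 'a', 'word'] (min_width=22, slack=2)
Line 3: ['been', 'sweet', 'angry', 'letter'] (min_width=23, slack=1)
Line 4: ['microwave', 'lightbulb'] (min_width=19, slack=5)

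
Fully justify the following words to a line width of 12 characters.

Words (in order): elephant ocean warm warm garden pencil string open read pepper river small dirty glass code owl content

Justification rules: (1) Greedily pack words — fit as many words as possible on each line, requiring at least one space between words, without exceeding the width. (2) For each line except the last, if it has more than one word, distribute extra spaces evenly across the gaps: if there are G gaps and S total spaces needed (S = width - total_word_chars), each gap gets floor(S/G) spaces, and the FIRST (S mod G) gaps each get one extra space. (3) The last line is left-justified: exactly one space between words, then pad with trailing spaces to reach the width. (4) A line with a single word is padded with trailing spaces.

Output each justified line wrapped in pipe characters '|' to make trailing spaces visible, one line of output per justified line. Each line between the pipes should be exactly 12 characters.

Answer: |elephant    |
|ocean   warm|
|warm  garden|
|pencil      |
|string  open|
|read  pepper|
|river  small|
|dirty  glass|
|code     owl|
|content     |

Derivation:
Line 1: ['elephant'] (min_width=8, slack=4)
Line 2: ['ocean', 'warm'] (min_width=10, slack=2)
Line 3: ['warm', 'garden'] (min_width=11, slack=1)
Line 4: ['pencil'] (min_width=6, slack=6)
Line 5: ['string', 'open'] (min_width=11, slack=1)
Line 6: ['read', 'pepper'] (min_width=11, slack=1)
Line 7: ['river', 'small'] (min_width=11, slack=1)
Line 8: ['dirty', 'glass'] (min_width=11, slack=1)
Line 9: ['code', 'owl'] (min_width=8, slack=4)
Line 10: ['content'] (min_width=7, slack=5)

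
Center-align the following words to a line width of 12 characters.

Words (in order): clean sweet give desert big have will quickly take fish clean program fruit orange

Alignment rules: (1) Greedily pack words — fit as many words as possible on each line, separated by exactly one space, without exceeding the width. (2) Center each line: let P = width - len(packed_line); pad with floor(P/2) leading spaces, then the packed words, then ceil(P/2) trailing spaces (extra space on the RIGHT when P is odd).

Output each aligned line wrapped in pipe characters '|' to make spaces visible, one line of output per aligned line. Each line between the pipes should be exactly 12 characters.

Answer: |clean sweet |
|give desert |
|  big have  |
|will quickly|
| take fish  |
|   clean    |
|  program   |
|fruit orange|

Derivation:
Line 1: ['clean', 'sweet'] (min_width=11, slack=1)
Line 2: ['give', 'desert'] (min_width=11, slack=1)
Line 3: ['big', 'have'] (min_width=8, slack=4)
Line 4: ['will', 'quickly'] (min_width=12, slack=0)
Line 5: ['take', 'fish'] (min_width=9, slack=3)
Line 6: ['clean'] (min_width=5, slack=7)
Line 7: ['program'] (min_width=7, slack=5)
Line 8: ['fruit', 'orange'] (min_width=12, slack=0)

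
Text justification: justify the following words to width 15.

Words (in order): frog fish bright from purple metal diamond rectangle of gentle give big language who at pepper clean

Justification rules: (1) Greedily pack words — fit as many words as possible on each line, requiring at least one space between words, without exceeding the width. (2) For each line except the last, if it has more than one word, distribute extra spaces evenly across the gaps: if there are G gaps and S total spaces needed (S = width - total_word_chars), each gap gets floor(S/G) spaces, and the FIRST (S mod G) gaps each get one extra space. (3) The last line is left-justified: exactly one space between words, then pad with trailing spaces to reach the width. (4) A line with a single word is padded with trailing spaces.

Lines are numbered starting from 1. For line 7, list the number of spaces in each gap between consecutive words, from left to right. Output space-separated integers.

Answer: 1 1

Derivation:
Line 1: ['frog', 'fish'] (min_width=9, slack=6)
Line 2: ['bright', 'from'] (min_width=11, slack=4)
Line 3: ['purple', 'metal'] (min_width=12, slack=3)
Line 4: ['diamond'] (min_width=7, slack=8)
Line 5: ['rectangle', 'of'] (min_width=12, slack=3)
Line 6: ['gentle', 'give', 'big'] (min_width=15, slack=0)
Line 7: ['language', 'who', 'at'] (min_width=15, slack=0)
Line 8: ['pepper', 'clean'] (min_width=12, slack=3)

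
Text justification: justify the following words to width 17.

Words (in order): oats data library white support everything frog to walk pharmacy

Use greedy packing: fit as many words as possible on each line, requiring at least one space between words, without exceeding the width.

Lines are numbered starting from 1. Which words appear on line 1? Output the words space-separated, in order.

Answer: oats data library

Derivation:
Line 1: ['oats', 'data', 'library'] (min_width=17, slack=0)
Line 2: ['white', 'support'] (min_width=13, slack=4)
Line 3: ['everything', 'frog'] (min_width=15, slack=2)
Line 4: ['to', 'walk', 'pharmacy'] (min_width=16, slack=1)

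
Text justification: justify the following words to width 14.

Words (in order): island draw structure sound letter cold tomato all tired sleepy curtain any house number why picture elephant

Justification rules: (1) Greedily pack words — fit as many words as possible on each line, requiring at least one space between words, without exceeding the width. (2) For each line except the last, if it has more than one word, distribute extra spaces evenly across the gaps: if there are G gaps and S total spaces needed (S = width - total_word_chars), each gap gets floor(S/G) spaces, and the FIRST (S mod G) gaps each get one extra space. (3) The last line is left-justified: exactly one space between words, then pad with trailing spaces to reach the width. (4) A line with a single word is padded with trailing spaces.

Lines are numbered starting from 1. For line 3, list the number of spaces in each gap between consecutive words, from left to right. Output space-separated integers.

Answer: 3

Derivation:
Line 1: ['island', 'draw'] (min_width=11, slack=3)
Line 2: ['structure'] (min_width=9, slack=5)
Line 3: ['sound', 'letter'] (min_width=12, slack=2)
Line 4: ['cold', 'tomato'] (min_width=11, slack=3)
Line 5: ['all', 'tired'] (min_width=9, slack=5)
Line 6: ['sleepy', 'curtain'] (min_width=14, slack=0)
Line 7: ['any', 'house'] (min_width=9, slack=5)
Line 8: ['number', 'why'] (min_width=10, slack=4)
Line 9: ['picture'] (min_width=7, slack=7)
Line 10: ['elephant'] (min_width=8, slack=6)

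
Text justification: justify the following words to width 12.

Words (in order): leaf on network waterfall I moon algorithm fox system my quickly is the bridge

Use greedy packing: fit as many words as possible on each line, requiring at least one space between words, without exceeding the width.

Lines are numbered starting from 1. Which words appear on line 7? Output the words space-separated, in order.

Answer: my quickly

Derivation:
Line 1: ['leaf', 'on'] (min_width=7, slack=5)
Line 2: ['network'] (min_width=7, slack=5)
Line 3: ['waterfall', 'I'] (min_width=11, slack=1)
Line 4: ['moon'] (min_width=4, slack=8)
Line 5: ['algorithm'] (min_width=9, slack=3)
Line 6: ['fox', 'system'] (min_width=10, slack=2)
Line 7: ['my', 'quickly'] (min_width=10, slack=2)
Line 8: ['is', 'the'] (min_width=6, slack=6)
Line 9: ['bridge'] (min_width=6, slack=6)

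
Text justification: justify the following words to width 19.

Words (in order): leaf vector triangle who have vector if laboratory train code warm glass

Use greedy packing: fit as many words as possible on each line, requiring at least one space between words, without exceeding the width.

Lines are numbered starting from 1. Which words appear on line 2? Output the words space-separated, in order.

Answer: triangle who have

Derivation:
Line 1: ['leaf', 'vector'] (min_width=11, slack=8)
Line 2: ['triangle', 'who', 'have'] (min_width=17, slack=2)
Line 3: ['vector', 'if'] (min_width=9, slack=10)
Line 4: ['laboratory', 'train'] (min_width=16, slack=3)
Line 5: ['code', 'warm', 'glass'] (min_width=15, slack=4)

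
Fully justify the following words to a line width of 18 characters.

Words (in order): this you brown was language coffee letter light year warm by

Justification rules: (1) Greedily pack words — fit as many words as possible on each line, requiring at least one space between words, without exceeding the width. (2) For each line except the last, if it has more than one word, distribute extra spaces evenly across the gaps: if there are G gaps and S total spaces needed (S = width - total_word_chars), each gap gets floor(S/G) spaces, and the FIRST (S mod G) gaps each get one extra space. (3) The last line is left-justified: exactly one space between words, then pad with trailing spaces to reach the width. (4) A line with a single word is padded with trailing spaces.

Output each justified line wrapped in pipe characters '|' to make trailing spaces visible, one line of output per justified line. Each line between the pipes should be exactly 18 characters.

Answer: |this you brown was|
|language    coffee|
|letter  light year|
|warm by           |

Derivation:
Line 1: ['this', 'you', 'brown', 'was'] (min_width=18, slack=0)
Line 2: ['language', 'coffee'] (min_width=15, slack=3)
Line 3: ['letter', 'light', 'year'] (min_width=17, slack=1)
Line 4: ['warm', 'by'] (min_width=7, slack=11)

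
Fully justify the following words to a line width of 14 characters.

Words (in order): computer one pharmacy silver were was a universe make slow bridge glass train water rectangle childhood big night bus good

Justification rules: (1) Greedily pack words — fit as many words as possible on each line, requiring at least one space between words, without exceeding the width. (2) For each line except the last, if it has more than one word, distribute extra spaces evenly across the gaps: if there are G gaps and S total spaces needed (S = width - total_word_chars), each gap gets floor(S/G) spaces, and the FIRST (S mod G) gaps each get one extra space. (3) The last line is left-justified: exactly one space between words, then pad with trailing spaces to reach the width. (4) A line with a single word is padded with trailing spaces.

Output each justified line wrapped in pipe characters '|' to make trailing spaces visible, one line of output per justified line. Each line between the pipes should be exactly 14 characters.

Line 1: ['computer', 'one'] (min_width=12, slack=2)
Line 2: ['pharmacy'] (min_width=8, slack=6)
Line 3: ['silver', 'were'] (min_width=11, slack=3)
Line 4: ['was', 'a', 'universe'] (min_width=14, slack=0)
Line 5: ['make', 'slow'] (min_width=9, slack=5)
Line 6: ['bridge', 'glass'] (min_width=12, slack=2)
Line 7: ['train', 'water'] (min_width=11, slack=3)
Line 8: ['rectangle'] (min_width=9, slack=5)
Line 9: ['childhood', 'big'] (min_width=13, slack=1)
Line 10: ['night', 'bus', 'good'] (min_width=14, slack=0)

Answer: |computer   one|
|pharmacy      |
|silver    were|
|was a universe|
|make      slow|
|bridge   glass|
|train    water|
|rectangle     |
|childhood  big|
|night bus good|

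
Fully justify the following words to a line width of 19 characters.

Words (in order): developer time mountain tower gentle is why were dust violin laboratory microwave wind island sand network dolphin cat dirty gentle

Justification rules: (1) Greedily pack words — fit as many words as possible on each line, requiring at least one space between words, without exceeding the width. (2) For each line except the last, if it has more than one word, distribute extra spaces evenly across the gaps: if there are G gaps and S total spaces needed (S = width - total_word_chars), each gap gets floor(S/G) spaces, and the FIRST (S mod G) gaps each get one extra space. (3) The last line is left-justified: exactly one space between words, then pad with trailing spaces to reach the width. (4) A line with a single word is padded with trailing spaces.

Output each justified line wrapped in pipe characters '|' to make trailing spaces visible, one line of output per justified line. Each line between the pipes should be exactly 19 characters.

Answer: |developer      time|
|mountain      tower|
|gentle  is why were|
|dust         violin|
|laboratory         |
|microwave      wind|
|island sand network|
|dolphin  cat  dirty|
|gentle             |

Derivation:
Line 1: ['developer', 'time'] (min_width=14, slack=5)
Line 2: ['mountain', 'tower'] (min_width=14, slack=5)
Line 3: ['gentle', 'is', 'why', 'were'] (min_width=18, slack=1)
Line 4: ['dust', 'violin'] (min_width=11, slack=8)
Line 5: ['laboratory'] (min_width=10, slack=9)
Line 6: ['microwave', 'wind'] (min_width=14, slack=5)
Line 7: ['island', 'sand', 'network'] (min_width=19, slack=0)
Line 8: ['dolphin', 'cat', 'dirty'] (min_width=17, slack=2)
Line 9: ['gentle'] (min_width=6, slack=13)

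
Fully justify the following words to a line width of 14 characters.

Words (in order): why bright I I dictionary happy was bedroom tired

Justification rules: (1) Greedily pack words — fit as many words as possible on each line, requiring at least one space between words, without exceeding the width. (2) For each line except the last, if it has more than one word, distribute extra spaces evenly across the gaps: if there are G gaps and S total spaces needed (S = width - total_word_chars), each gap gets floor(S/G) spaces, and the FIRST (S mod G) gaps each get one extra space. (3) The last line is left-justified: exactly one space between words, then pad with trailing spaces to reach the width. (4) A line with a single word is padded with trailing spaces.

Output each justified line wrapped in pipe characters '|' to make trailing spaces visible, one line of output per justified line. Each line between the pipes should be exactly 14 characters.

Line 1: ['why', 'bright', 'I', 'I'] (min_width=14, slack=0)
Line 2: ['dictionary'] (min_width=10, slack=4)
Line 3: ['happy', 'was'] (min_width=9, slack=5)
Line 4: ['bedroom', 'tired'] (min_width=13, slack=1)

Answer: |why bright I I|
|dictionary    |
|happy      was|
|bedroom tired |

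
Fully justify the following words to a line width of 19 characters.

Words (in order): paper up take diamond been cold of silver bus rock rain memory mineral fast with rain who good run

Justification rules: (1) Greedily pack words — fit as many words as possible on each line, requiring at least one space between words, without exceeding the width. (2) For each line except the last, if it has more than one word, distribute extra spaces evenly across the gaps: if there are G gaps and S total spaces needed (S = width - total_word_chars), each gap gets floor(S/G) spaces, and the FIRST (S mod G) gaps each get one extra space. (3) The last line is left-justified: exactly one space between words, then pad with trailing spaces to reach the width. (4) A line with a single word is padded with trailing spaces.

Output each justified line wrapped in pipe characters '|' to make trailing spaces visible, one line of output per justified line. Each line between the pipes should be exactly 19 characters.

Line 1: ['paper', 'up', 'take'] (min_width=13, slack=6)
Line 2: ['diamond', 'been', 'cold'] (min_width=17, slack=2)
Line 3: ['of', 'silver', 'bus', 'rock'] (min_width=18, slack=1)
Line 4: ['rain', 'memory', 'mineral'] (min_width=19, slack=0)
Line 5: ['fast', 'with', 'rain', 'who'] (min_width=18, slack=1)
Line 6: ['good', 'run'] (min_width=8, slack=11)

Answer: |paper    up    take|
|diamond  been  cold|
|of  silver bus rock|
|rain memory mineral|
|fast  with rain who|
|good run           |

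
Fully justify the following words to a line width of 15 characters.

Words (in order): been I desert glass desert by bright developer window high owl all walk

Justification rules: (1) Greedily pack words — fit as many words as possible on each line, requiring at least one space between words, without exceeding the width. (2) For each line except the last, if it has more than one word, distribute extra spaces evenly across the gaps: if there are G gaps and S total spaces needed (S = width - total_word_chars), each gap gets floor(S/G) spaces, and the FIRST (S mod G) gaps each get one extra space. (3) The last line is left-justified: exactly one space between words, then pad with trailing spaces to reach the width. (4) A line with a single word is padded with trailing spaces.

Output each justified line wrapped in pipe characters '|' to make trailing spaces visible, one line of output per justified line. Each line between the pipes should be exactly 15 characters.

Answer: |been  I  desert|
|glass desert by|
|bright         |
|developer      |
|window high owl|
|all walk       |

Derivation:
Line 1: ['been', 'I', 'desert'] (min_width=13, slack=2)
Line 2: ['glass', 'desert', 'by'] (min_width=15, slack=0)
Line 3: ['bright'] (min_width=6, slack=9)
Line 4: ['developer'] (min_width=9, slack=6)
Line 5: ['window', 'high', 'owl'] (min_width=15, slack=0)
Line 6: ['all', 'walk'] (min_width=8, slack=7)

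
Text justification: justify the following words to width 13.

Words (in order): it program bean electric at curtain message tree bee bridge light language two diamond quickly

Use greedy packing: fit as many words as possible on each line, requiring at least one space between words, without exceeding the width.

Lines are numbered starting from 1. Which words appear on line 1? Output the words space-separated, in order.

Line 1: ['it', 'program'] (min_width=10, slack=3)
Line 2: ['bean', 'electric'] (min_width=13, slack=0)
Line 3: ['at', 'curtain'] (min_width=10, slack=3)
Line 4: ['message', 'tree'] (min_width=12, slack=1)
Line 5: ['bee', 'bridge'] (min_width=10, slack=3)
Line 6: ['light'] (min_width=5, slack=8)
Line 7: ['language', 'two'] (min_width=12, slack=1)
Line 8: ['diamond'] (min_width=7, slack=6)
Line 9: ['quickly'] (min_width=7, slack=6)

Answer: it program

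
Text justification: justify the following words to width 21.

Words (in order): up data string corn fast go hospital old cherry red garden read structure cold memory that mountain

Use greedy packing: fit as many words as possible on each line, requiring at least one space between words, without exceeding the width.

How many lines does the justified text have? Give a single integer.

Answer: 5

Derivation:
Line 1: ['up', 'data', 'string', 'corn'] (min_width=19, slack=2)
Line 2: ['fast', 'go', 'hospital', 'old'] (min_width=20, slack=1)
Line 3: ['cherry', 'red', 'garden'] (min_width=17, slack=4)
Line 4: ['read', 'structure', 'cold'] (min_width=19, slack=2)
Line 5: ['memory', 'that', 'mountain'] (min_width=20, slack=1)
Total lines: 5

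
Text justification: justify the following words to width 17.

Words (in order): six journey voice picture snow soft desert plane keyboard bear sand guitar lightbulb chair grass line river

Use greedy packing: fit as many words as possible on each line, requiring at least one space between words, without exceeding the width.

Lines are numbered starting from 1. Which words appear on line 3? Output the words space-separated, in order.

Line 1: ['six', 'journey', 'voice'] (min_width=17, slack=0)
Line 2: ['picture', 'snow', 'soft'] (min_width=17, slack=0)
Line 3: ['desert', 'plane'] (min_width=12, slack=5)
Line 4: ['keyboard', 'bear'] (min_width=13, slack=4)
Line 5: ['sand', 'guitar'] (min_width=11, slack=6)
Line 6: ['lightbulb', 'chair'] (min_width=15, slack=2)
Line 7: ['grass', 'line', 'river'] (min_width=16, slack=1)

Answer: desert plane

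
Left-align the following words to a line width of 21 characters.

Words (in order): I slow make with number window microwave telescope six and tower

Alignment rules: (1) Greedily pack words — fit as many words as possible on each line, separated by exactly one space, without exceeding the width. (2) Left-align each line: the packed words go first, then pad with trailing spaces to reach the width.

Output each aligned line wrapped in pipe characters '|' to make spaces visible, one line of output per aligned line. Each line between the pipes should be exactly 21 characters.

Answer: |I slow make with     |
|number window        |
|microwave telescope  |
|six and tower        |

Derivation:
Line 1: ['I', 'slow', 'make', 'with'] (min_width=16, slack=5)
Line 2: ['number', 'window'] (min_width=13, slack=8)
Line 3: ['microwave', 'telescope'] (min_width=19, slack=2)
Line 4: ['six', 'and', 'tower'] (min_width=13, slack=8)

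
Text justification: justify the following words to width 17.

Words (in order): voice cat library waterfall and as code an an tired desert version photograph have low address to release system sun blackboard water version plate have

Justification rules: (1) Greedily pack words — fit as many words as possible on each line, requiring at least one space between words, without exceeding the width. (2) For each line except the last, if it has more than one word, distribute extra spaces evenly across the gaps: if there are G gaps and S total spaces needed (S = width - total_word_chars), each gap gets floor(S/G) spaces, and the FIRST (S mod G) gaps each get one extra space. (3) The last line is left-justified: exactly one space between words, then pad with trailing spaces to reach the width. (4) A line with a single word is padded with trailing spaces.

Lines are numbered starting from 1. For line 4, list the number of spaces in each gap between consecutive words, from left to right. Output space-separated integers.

Answer: 4

Derivation:
Line 1: ['voice', 'cat', 'library'] (min_width=17, slack=0)
Line 2: ['waterfall', 'and', 'as'] (min_width=16, slack=1)
Line 3: ['code', 'an', 'an', 'tired'] (min_width=16, slack=1)
Line 4: ['desert', 'version'] (min_width=14, slack=3)
Line 5: ['photograph', 'have'] (min_width=15, slack=2)
Line 6: ['low', 'address', 'to'] (min_width=14, slack=3)
Line 7: ['release', 'system'] (min_width=14, slack=3)
Line 8: ['sun', 'blackboard'] (min_width=14, slack=3)
Line 9: ['water', 'version'] (min_width=13, slack=4)
Line 10: ['plate', 'have'] (min_width=10, slack=7)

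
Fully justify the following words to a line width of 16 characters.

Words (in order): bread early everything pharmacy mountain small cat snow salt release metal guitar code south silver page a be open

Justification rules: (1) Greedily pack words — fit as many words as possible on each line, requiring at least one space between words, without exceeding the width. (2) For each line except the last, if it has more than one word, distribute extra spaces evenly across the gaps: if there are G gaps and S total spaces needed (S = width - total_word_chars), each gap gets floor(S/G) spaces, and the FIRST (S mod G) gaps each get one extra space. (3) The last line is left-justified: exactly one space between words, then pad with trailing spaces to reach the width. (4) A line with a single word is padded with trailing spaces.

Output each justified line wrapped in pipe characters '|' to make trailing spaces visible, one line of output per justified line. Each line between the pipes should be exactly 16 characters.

Line 1: ['bread', 'early'] (min_width=11, slack=5)
Line 2: ['everything'] (min_width=10, slack=6)
Line 3: ['pharmacy'] (min_width=8, slack=8)
Line 4: ['mountain', 'small'] (min_width=14, slack=2)
Line 5: ['cat', 'snow', 'salt'] (min_width=13, slack=3)
Line 6: ['release', 'metal'] (min_width=13, slack=3)
Line 7: ['guitar', 'code'] (min_width=11, slack=5)
Line 8: ['south', 'silver'] (min_width=12, slack=4)
Line 9: ['page', 'a', 'be', 'open'] (min_width=14, slack=2)

Answer: |bread      early|
|everything      |
|pharmacy        |
|mountain   small|
|cat   snow  salt|
|release    metal|
|guitar      code|
|south     silver|
|page a be open  |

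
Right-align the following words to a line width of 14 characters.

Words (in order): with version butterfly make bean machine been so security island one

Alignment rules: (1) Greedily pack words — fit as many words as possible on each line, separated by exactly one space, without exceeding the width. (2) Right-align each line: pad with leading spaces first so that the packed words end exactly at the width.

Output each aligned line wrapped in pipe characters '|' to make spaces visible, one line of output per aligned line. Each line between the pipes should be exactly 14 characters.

Line 1: ['with', 'version'] (min_width=12, slack=2)
Line 2: ['butterfly', 'make'] (min_width=14, slack=0)
Line 3: ['bean', 'machine'] (min_width=12, slack=2)
Line 4: ['been', 'so'] (min_width=7, slack=7)
Line 5: ['security'] (min_width=8, slack=6)
Line 6: ['island', 'one'] (min_width=10, slack=4)

Answer: |  with version|
|butterfly make|
|  bean machine|
|       been so|
|      security|
|    island one|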